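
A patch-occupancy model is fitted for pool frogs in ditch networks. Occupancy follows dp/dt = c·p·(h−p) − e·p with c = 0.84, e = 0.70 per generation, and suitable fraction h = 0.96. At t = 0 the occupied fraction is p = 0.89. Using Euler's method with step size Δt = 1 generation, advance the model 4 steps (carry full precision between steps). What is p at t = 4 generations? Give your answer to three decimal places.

Update rule: p ← p + [c·p·(h−p) − e·p]·Δt with Δt = 1.
step 1: Δp = -0.57067, p = 0.31933
step 2: Δp = -0.05168, p = 0.26765
step 3: Δp = -0.03170, p = 0.23595
step 4: Δp = -0.02166, p = 0.21429

0.214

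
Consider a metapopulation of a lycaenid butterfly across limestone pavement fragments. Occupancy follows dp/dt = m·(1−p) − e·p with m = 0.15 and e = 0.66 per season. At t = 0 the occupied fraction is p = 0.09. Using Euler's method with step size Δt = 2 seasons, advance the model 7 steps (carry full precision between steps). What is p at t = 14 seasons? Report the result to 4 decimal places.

Update rule: p ← p + [m·(1−p) − e·p]·Δt with Δt = 2.
t = 2: p = 0.09000 + (+0.15420) = 0.24420
t = 4: p = 0.24420 + (-0.09560) = 0.14860
t = 6: p = 0.14860 + (+0.05927) = 0.20787
t = 8: p = 0.20787 + (-0.03675) = 0.17112
t = 10: p = 0.17112 + (+0.02279) = 0.19391
t = 12: p = 0.19391 + (-0.01413) = 0.17978
t = 14: p = 0.17978 + (+0.00876) = 0.18854

0.1885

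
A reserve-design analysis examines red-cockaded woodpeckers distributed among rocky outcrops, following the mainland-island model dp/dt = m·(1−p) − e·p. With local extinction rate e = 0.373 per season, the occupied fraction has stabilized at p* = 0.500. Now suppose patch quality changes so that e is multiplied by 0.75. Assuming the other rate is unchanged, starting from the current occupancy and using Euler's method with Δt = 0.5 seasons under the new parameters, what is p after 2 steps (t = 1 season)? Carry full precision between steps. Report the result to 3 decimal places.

Balance m(1−p*) = e·p* gives m = e·p*/(1−p*) = 0.373×0.50000/0.50000 = 0.37300.
Starting from p₀ = 0.50000; update p ← p + (dp/dt)·Δt with the new parameters.
p: 0.50000 → 0.52331  (Δp = +0.02331)
p: 0.52331 → 0.53902  (Δp = +0.01570)

0.539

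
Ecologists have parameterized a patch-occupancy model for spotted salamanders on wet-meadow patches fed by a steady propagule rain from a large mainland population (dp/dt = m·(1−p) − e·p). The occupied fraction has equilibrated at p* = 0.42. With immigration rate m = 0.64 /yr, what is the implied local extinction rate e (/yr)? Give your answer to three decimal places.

0.884

At equilibrium m(1−p*) = e·p*, so e = m(1−p*)/p*.
e = 0.64 × 0.5800 / 0.42 = 0.8838.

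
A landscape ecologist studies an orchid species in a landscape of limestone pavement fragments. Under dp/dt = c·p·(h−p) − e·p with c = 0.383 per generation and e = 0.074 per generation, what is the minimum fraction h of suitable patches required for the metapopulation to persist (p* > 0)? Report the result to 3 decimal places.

0.193

p* = h − e/c is positive only when h > e/c.
h_min = e/c = 0.074/0.383 = 0.1932.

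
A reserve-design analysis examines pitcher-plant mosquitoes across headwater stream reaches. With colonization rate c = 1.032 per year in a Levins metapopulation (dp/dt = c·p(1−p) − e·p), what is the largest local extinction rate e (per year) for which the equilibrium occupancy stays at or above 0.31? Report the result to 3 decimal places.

1 − e/c ≥ 0.31 ⇒ e ≤ c(1 − 0.31) = 1.032 × 0.6900.
e_max = 0.7121.

0.712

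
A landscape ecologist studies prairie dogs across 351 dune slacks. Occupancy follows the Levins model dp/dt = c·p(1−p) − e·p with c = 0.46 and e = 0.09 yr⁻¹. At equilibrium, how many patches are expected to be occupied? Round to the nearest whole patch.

p* = 1 − e/c = 1 − 0.09/0.46 = 0.8043.
Expected occupied patches = N × p* = 351 × 0.8043 = 282.33 ≈ 282.

282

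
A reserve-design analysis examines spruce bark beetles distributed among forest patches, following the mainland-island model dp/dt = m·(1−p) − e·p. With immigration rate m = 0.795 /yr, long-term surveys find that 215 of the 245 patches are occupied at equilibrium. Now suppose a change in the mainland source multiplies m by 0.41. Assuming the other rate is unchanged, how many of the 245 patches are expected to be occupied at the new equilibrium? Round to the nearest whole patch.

183

Observed p* = 215/245 = 0.87755.
Balance m(1−p*) = e·p* gives e = m(1−p*)/p* = 0.795×0.12245/0.87755 = 0.11093.
New p* = m/(m+e) = 0.32595/(0.32595+0.11093) = 0.74609.
Expected occupied = 245 × 0.74609 = 182.79 ≈ 183.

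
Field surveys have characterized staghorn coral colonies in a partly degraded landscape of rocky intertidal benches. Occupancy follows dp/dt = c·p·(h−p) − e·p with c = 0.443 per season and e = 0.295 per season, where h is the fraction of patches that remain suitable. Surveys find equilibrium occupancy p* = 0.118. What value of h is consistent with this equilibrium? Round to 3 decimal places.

At equilibrium c(h−p*) = e, so h = p* + e/c.
h = 0.118 + 0.295/0.443 = 0.118 + 0.6659 = 0.7839.

0.784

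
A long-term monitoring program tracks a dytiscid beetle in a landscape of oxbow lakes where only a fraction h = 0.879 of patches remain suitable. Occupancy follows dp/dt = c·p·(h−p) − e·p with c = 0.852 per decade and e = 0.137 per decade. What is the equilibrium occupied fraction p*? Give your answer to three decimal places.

0.718

Setting dp/dt = 0 and dividing by p* gives c·(h−p*) = e.
So p* = h − e/c = 0.879 − 0.137/0.852 = 0.879 − 0.1608 = 0.7182.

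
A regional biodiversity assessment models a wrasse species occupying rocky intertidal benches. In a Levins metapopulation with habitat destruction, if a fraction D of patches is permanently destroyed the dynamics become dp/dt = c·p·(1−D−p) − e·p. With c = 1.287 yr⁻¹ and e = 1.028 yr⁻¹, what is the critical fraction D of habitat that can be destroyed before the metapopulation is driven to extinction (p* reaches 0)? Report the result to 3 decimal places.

0.201

The nontrivial equilibrium is p* = (1−D) − e/c; extinction occurs when this hits zero.
So D_crit = 1 − e/c = 1 − 1.028/1.287 = 1 − 0.7988 = 0.2012.
Note this equals the original equilibrium occupancy — the Levins extinction-debt result.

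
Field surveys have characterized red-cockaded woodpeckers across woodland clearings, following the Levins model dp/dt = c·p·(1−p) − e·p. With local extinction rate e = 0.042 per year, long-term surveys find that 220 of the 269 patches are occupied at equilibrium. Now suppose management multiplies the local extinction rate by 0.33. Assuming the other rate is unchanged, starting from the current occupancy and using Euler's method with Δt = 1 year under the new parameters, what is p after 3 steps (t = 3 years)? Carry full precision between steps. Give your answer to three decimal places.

0.876

Observed p* = 220/269 = 0.81784.
Balance c(1−p*) = e gives c = e/(1 − 0.81784) = 0.042/0.18216 = 0.23057.
Starting from p₀ = 0.81784; update p ← p + (dp/dt)·Δt with the new parameters.
p: 0.81784 → 0.84086  (Δp = +0.02301)
p: 0.84086 → 0.86006  (Δp = +0.01920)
p: 0.86006 → 0.87589  (Δp = +0.01583)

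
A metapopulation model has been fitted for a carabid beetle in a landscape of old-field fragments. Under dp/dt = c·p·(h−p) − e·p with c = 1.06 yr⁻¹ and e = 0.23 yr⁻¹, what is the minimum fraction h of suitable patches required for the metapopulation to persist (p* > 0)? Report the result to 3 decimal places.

0.217

p* = h − e/c is positive only when h > e/c.
h_min = e/c = 0.23/1.06 = 0.2170.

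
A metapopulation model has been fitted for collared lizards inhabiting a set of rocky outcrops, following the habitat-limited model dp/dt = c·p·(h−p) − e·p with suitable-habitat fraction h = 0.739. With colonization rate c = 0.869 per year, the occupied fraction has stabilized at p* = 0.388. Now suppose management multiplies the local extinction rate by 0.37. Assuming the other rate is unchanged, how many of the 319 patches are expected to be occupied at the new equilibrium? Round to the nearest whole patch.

Balance c(h−p*) = e gives e = 0.869×(0.739 − 0.38800) = 0.30502.
New p* = 0.739 − e/c = 0.739 − 0.11286/0.86900 = 0.60913.
Expected occupied = 319 × 0.60913 = 194.31 ≈ 194.

194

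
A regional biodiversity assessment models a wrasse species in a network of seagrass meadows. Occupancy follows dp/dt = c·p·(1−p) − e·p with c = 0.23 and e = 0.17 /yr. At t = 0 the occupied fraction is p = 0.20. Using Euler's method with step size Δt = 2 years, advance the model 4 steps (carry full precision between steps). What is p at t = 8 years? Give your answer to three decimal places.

0.220

Update rule: p ← p + [c·p·(1−p) − e·p]·Δt with Δt = 2.
  1  |  dp/dt·Δt = +0.005600  |  p_1 = 0.205600
  2  |  dp/dt·Δt = +0.005227  |  p_2 = 0.210827
  3  |  dp/dt·Δt = +0.004853  |  p_3 = 0.215680
  4  |  dp/dt·Δt = +0.004483  |  p_4 = 0.220164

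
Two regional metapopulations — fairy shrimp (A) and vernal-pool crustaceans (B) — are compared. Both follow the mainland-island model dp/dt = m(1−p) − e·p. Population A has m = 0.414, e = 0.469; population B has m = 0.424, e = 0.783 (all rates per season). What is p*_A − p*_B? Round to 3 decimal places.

A: p*_A = m/(m+e) = 0.414/0.8830 = 0.4689.
B: p*_B = 0.424/1.2070 = 0.3513.
p*_A − p*_B = 0.4689 − 0.3513 = 0.1176.

0.118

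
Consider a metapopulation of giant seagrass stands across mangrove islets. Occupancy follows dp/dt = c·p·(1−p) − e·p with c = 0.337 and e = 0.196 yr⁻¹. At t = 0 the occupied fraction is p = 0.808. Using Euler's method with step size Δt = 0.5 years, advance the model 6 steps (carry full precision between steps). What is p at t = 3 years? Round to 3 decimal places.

0.601

Update rule: p ← p + [c·p·(1−p) − e·p]·Δt with Δt = 0.5.
p: 0.80800 → 0.75496  (Δp = -0.05304)
p: 0.75496 → 0.71214  (Δp = -0.04281)
p: 0.71214 → 0.67689  (Δp = -0.03525)
p: 0.67689 → 0.64741  (Δp = -0.02948)
p: 0.64741 → 0.62243  (Δp = -0.02498)
p: 0.62243 → 0.60103  (Δp = -0.02140)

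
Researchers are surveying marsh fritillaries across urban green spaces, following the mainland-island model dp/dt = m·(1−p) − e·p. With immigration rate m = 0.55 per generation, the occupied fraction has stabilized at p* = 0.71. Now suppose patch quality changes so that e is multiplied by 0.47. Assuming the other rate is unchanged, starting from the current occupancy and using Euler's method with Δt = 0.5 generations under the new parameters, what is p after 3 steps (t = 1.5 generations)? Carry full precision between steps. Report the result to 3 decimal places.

Balance m(1−p*) = e·p* gives e = m(1−p*)/p* = 0.55×0.29000/0.71000 = 0.22465.
Starting from p₀ = 0.71000; update p ← p + (dp/dt)·Δt with the new parameters.
p: 0.71000 → 0.75227  (Δp = +0.04227)
p: 0.75227 → 0.78068  (Δp = +0.02841)
p: 0.78068 → 0.79978  (Δp = +0.01910)

0.800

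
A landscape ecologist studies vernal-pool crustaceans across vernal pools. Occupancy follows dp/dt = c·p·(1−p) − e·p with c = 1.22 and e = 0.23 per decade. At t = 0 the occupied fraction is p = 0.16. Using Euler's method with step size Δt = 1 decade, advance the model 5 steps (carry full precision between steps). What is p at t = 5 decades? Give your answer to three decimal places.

Update rule: p ← p + [c·p·(1−p) − e·p]·Δt with Δt = 1.
p: 0.16000 → 0.28717  (Δp = +0.12717)
p: 0.28717 → 0.47086  (Δp = +0.18369)
p: 0.47086 → 0.66652  (Δp = +0.19567)
p: 0.66652 → 0.78439  (Δp = +0.11787)
p: 0.78439 → 0.81031  (Δp = +0.02592)

0.810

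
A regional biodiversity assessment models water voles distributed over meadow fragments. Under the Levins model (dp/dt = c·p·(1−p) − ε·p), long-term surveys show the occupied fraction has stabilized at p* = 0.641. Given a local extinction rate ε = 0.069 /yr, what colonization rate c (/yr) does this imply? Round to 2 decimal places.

At equilibrium c(1−p*) = ε, so c = ε/(1−p*).
c = 0.069/(1 − 0.641) = 0.069/0.3590 = 0.1922.

0.19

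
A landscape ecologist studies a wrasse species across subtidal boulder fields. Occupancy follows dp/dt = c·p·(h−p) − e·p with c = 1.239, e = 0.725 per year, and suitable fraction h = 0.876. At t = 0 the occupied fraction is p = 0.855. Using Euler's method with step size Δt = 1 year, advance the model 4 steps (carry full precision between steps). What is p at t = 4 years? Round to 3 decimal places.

0.281

Update rule: p ← p + [c·p·(h−p) − e·p]·Δt with Δt = 1.
p: 0.85500 → 0.25737  (Δp = -0.59763)
p: 0.25737 → 0.26805  (Δp = +0.01068)
p: 0.26805 → 0.27562  (Δp = +0.00757)
p: 0.27562 → 0.28082  (Δp = +0.00520)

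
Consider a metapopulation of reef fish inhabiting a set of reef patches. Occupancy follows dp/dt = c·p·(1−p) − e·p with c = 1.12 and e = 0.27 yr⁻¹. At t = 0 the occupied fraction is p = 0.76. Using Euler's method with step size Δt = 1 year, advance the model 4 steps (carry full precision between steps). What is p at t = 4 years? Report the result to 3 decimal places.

0.759

Update rule: p ← p + [c·p·(1−p) − e·p]·Δt with Δt = 1.
  1  |  dp/dt·Δt = -0.000912  |  p_1 = 0.759088
  2  |  dp/dt·Δt = -0.000136  |  p_2 = 0.758952
  3  |  dp/dt·Δt = -0.000020  |  p_3 = 0.758932
  4  |  dp/dt·Δt = -0.000003  |  p_4 = 0.758929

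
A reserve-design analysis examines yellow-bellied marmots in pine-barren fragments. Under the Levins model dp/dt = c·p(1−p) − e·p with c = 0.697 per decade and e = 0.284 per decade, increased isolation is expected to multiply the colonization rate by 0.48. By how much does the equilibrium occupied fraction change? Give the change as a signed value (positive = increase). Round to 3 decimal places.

Before: p* = 1 − 0.284/0.697 = 0.5925.
After the change, c = 0.33456, e = 0.284, so p* = 1 − 0.284/0.33456 = 0.1511.
Δp* = 0.1511 − 0.5925 = -0.4414.

-0.441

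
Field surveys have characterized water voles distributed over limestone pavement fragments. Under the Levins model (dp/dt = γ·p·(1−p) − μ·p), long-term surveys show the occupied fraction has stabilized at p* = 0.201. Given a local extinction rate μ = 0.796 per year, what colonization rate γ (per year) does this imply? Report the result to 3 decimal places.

0.996

At equilibrium γ(1−p*) = μ, so γ = μ/(1−p*).
γ = 0.796/(1 − 0.201) = 0.796/0.7990 = 0.9962.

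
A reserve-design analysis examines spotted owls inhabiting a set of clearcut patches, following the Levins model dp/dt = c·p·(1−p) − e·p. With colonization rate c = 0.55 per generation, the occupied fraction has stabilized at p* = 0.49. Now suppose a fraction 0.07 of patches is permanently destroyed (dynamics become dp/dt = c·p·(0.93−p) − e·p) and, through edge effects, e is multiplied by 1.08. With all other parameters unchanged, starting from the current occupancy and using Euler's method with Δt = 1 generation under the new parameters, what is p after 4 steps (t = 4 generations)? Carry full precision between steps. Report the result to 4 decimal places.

0.4143

Balance c(1−p*) = e gives e = 0.55×(1 − 0.49000) = 0.28050.
Starting from p₀ = 0.49000; update p ← p + (dp/dt)·Δt with the new parameters.
  1  |  dp/dt·Δt = -0.029861  |  p_1 = 0.460139
  2  |  dp/dt·Δt = -0.020484  |  p_2 = 0.439656
  3  |  dp/dt·Δt = -0.014619  |  p_3 = 0.425037
  4  |  dp/dt·Δt = -0.010715  |  p_4 = 0.414321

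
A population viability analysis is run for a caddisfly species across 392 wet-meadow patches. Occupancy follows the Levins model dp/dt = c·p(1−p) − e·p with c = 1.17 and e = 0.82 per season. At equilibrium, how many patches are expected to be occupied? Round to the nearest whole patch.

p* = 1 − e/c = 1 − 0.82/1.17 = 0.2991.
Expected occupied patches = N × p* = 392 × 0.2991 = 117.26 ≈ 117.

117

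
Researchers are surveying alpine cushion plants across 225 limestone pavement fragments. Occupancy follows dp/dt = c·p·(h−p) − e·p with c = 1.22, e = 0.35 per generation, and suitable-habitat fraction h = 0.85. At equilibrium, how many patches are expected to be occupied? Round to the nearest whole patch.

127

p* = h − e/c = 0.85 − 0.2869 = 0.5631.
Expected occupied patches = N × p* = 225 × 0.5631 = 126.70 ≈ 127.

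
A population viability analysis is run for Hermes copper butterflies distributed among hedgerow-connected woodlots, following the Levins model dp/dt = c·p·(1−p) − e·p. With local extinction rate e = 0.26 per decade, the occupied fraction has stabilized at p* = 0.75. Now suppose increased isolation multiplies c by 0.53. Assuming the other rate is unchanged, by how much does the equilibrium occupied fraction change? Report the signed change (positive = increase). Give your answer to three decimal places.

-0.222

Balance c(1−p*) = e gives c = e/(1 − 0.75000) = 0.26/0.25000 = 1.04000.
New p* = 1 − e/c = 1 − 0.26000/0.55120 = 0.52830.
Δp* = 0.52830 − 0.75000 = -0.22170.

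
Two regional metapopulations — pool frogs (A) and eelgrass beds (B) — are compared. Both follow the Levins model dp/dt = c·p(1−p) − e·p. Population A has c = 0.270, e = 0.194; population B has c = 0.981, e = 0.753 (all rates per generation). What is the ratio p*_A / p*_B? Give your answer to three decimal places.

A: p*_A = 1 − 0.194/0.270 = 0.2815.
B: p*_B = 1 − 0.753/0.981 = 0.2324.
p*_A / p*_B = 0.2815/0.2324 = 1.2111.

1.211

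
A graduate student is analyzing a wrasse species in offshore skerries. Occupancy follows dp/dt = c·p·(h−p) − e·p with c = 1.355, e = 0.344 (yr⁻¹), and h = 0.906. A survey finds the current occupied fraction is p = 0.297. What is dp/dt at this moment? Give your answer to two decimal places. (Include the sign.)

0.14

Colonization term: c·p·(h−p) = 1.355×0.297×0.6090 = 0.24508.
Extinction term: e·p = 0.10217.
dp/dt = 0.24508 − 0.10217 = 0.14291.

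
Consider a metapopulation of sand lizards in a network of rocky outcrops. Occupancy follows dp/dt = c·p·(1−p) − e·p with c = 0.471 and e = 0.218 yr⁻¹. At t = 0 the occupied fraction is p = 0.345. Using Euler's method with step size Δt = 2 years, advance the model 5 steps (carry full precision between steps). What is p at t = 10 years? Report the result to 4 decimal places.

0.5245

Update rule: p ← p + [c·p·(1−p) − e·p]·Δt with Δt = 2.
p: 0.34500 → 0.40745  (Δp = +0.06245)
p: 0.40745 → 0.45723  (Δp = +0.04978)
p: 0.45723 → 0.49166  (Δp = +0.03442)
p: 0.49166 → 0.51273  (Δp = +0.02107)
p: 0.51273 → 0.52453  (Δp = +0.01180)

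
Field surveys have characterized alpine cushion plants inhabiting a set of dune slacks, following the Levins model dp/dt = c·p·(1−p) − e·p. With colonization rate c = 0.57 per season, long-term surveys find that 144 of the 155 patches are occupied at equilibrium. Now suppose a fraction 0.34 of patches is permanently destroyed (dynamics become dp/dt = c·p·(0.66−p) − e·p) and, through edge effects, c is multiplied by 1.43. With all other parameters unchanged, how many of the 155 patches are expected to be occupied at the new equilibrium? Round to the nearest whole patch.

95

Observed p* = 144/155 = 0.92903.
Balance c(1−p*) = e gives e = 0.57×(1 − 0.92903) = 0.04045.
New p* = 0.66 − e/c = 0.66 − 0.04045/0.81510 = 0.61037.
Expected occupied = 155 × 0.61037 = 94.61 ≈ 95.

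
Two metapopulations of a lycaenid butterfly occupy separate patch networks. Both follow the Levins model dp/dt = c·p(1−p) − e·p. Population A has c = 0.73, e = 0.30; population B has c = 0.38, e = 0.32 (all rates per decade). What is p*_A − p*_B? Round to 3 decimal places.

A: p*_A = 1 − 0.30/0.73 = 0.5890.
B: p*_B = 1 − 0.32/0.38 = 0.1579.
p*_A − p*_B = 0.5890 − 0.1579 = 0.4311.

0.431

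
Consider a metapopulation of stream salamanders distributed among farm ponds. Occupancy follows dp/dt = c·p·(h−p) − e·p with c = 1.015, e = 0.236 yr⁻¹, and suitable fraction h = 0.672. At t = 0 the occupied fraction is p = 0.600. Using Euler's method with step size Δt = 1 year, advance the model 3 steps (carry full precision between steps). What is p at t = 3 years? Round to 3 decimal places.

Update rule: p ← p + [c·p·(h−p) − e·p]·Δt with Δt = 1.
step 1: Δp = -0.09775, p = 0.50225
step 2: Δp = -0.03199, p = 0.47025
step 3: Δp = -0.01468, p = 0.45557

0.456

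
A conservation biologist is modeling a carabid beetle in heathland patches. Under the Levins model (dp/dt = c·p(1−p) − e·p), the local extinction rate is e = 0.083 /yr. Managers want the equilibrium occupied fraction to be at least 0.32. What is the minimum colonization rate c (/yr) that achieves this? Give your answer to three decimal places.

p* = 1 − e/c ≥ 0.32 requires e/c ≤ 0.6800, i.e. c ≥ e/0.6800.
c_min = 0.083/0.6800 = 0.1221.

0.122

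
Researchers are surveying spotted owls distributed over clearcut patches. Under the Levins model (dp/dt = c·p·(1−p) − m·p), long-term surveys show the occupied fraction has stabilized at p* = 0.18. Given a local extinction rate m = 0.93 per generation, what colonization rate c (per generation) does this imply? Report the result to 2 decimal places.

1.13

At equilibrium c(1−p*) = m, so c = m/(1−p*).
c = 0.93/(1 − 0.18) = 0.93/0.8200 = 1.1341.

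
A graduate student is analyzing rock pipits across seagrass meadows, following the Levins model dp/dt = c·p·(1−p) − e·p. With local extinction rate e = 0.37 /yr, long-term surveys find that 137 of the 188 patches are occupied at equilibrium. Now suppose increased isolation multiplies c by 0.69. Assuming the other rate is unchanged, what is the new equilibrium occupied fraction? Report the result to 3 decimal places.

Observed p* = 137/188 = 0.72872.
Balance c(1−p*) = e gives c = e/(1 − 0.72872) = 0.37/0.27128 = 1.36390.
New p* = 1 − e/c = 1 − 0.37000/0.94109 = 0.60684.

0.607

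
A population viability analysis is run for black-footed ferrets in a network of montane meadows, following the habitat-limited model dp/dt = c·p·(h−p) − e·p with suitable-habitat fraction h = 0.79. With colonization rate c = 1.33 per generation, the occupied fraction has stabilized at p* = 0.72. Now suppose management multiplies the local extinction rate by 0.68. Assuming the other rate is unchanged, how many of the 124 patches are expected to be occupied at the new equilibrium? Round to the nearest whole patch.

92

Balance c(h−p*) = e gives e = 1.33×(0.79 − 0.72000) = 0.09310.
New p* = 0.79 − e/c = 0.79 − 0.06331/1.33000 = 0.74240.
Expected occupied = 124 × 0.74240 = 92.06 ≈ 92.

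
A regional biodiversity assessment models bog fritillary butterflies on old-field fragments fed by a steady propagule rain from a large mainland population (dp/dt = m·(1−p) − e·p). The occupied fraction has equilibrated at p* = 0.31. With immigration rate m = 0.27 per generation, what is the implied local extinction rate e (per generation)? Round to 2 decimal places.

0.60

At equilibrium m(1−p*) = e·p*, so e = m(1−p*)/p*.
e = 0.27 × 0.6900 / 0.31 = 0.6010.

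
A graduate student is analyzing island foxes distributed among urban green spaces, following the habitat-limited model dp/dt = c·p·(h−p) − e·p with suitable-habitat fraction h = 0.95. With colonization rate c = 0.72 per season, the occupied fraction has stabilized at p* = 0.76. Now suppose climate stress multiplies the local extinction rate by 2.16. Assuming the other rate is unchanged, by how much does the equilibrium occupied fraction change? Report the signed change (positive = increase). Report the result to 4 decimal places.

-0.2204

Balance c(h−p*) = e gives e = 0.72×(0.95 − 0.76000) = 0.13680.
New p* = 0.95 − e/c = 0.95 − 0.29549/0.72000 = 0.53960.
Δp* = 0.53960 − 0.76000 = -0.22040.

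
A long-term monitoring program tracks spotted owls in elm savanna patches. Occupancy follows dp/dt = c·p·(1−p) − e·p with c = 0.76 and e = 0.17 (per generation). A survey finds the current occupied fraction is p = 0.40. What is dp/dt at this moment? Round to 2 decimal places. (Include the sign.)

0.11

Colonization term: c·p·(1−p) = 0.76×0.40×0.6000 = 0.18240.
Extinction term: e·p = 0.06800.
dp/dt = 0.18240 − 0.06800 = 0.11440.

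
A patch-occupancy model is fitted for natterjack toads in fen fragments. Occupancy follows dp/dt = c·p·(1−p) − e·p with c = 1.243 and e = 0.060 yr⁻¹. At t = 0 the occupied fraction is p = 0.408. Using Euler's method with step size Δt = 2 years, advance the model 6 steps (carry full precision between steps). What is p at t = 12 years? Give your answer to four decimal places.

Update rule: p ← p + [c·p·(1−p) − e·p]·Δt with Δt = 2.
  1  |  dp/dt·Δt = +0.551498  |  p_1 = 0.959498
  2  |  dp/dt·Δt = -0.018531  |  p_2 = 0.940967
  3  |  dp/dt·Δt = +0.025176  |  p_3 = 0.966143
  4  |  dp/dt·Δt = -0.034618  |  p_4 = 0.931525
  5  |  dp/dt·Δt = +0.046790  |  p_5 = 0.978315
  6  |  dp/dt·Δt = -0.064657  |  p_6 = 0.913657

0.9137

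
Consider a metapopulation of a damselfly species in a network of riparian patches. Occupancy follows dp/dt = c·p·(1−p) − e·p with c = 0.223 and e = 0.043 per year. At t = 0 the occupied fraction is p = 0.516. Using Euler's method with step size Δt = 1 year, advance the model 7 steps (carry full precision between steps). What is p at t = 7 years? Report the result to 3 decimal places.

0.702

Update rule: p ← p + [c·p·(1−p) − e·p]·Δt with Δt = 1.
  1  |  dp/dt·Δt = +0.033505  |  p_1 = 0.549505
  2  |  dp/dt·Δt = +0.031575  |  p_2 = 0.581080
  3  |  dp/dt·Δt = +0.029298  |  p_3 = 0.610377
  4  |  dp/dt·Δt = +0.026787  |  p_4 = 0.637164
  5  |  dp/dt·Δt = +0.024156  |  p_5 = 0.661321
  6  |  dp/dt·Δt = +0.021510  |  p_6 = 0.682830
  7  |  dp/dt·Δt = +0.018934  |  p_7 = 0.701764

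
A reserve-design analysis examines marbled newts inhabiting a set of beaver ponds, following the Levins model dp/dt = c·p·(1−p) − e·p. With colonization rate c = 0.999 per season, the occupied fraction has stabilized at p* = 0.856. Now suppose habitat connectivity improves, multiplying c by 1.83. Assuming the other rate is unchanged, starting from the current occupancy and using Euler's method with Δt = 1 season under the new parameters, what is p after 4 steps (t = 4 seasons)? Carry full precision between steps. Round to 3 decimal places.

0.909

Balance c(1−p*) = e gives e = 0.999×(1 − 0.85600) = 0.14386.
Starting from p₀ = 0.85600; update p ← p + (dp/dt)·Δt with the new parameters.
t = 1: p = 0.85600 + (+0.10221) = 0.95821
t = 2: p = 0.95821 + (-0.06463) = 0.89357
t = 3: p = 0.89357 + (+0.04531) = 0.93889
t = 4: p = 0.93889 + (-0.03016) = 0.90872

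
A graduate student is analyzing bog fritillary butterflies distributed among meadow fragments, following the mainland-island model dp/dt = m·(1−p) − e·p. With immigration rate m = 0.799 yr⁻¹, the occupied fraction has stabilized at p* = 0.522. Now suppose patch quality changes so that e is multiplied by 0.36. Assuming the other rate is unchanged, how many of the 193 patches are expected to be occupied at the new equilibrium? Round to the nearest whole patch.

Balance m(1−p*) = e·p* gives e = m(1−p*)/p* = 0.799×0.47800/0.52200 = 0.73165.
New p* = m/(m+e) = 0.79900/(0.79900+0.26339) = 0.75208.
Expected occupied = 193 × 0.75208 = 145.15 ≈ 145.

145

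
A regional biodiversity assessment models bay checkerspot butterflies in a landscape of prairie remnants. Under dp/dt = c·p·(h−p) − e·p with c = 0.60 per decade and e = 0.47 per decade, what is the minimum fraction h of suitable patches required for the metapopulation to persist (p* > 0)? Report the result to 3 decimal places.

0.783

p* = h − e/c is positive only when h > e/c.
h_min = e/c = 0.47/0.60 = 0.7833.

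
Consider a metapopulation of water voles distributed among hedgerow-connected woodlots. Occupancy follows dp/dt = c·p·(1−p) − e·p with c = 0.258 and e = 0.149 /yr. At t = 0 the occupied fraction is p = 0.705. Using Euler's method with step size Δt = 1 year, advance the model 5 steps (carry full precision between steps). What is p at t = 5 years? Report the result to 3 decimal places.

Update rule: p ← p + [c·p·(1−p) − e·p]·Δt with Δt = 1.
  1  |  dp/dt·Δt = -0.051387  |  p_1 = 0.653613
  2  |  dp/dt·Δt = -0.038976  |  p_2 = 0.614636
  3  |  dp/dt·Δt = -0.030471  |  p_3 = 0.584165
  4  |  dp/dt·Δt = -0.024368  |  p_4 = 0.559797
  5  |  dp/dt·Δt = -0.019832  |  p_5 = 0.539965

0.540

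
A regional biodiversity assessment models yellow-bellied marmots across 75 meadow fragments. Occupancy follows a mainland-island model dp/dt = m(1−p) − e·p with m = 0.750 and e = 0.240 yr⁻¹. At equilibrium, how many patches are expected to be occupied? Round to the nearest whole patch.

57

p* = m/(m+e) = 0.750/0.9900 = 0.7576.
Expected occupied patches = N × p* = 75 × 0.7576 = 56.82 ≈ 57.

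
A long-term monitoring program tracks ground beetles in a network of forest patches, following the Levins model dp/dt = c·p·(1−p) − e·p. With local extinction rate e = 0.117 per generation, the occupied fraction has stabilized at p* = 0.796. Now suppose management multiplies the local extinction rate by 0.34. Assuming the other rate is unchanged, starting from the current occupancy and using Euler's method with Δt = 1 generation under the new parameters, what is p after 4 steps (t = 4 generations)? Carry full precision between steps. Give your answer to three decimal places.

0.922

Balance c(1−p*) = e gives c = e/(1 − 0.79600) = 0.117/0.20400 = 0.57353.
Starting from p₀ = 0.79600; update p ← p + (dp/dt)·Δt with the new parameters.
  1  |  dp/dt·Δt = +0.061467  |  p_1 = 0.857467
  2  |  dp/dt·Δt = +0.035985  |  p_2 = 0.893452
  3  |  dp/dt·Δt = +0.019056  |  p_3 = 0.912508
  4  |  dp/dt·Δt = +0.009489  |  p_4 = 0.921997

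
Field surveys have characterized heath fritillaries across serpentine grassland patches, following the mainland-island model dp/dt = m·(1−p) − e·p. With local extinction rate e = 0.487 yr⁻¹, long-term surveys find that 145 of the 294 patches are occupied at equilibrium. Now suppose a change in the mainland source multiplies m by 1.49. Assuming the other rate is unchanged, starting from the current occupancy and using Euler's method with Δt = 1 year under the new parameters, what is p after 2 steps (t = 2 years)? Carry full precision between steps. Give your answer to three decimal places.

0.588

Observed p* = 145/294 = 0.49320.
Balance m(1−p*) = e·p* gives m = e·p*/(1−p*) = 0.487×0.49320/0.50680 = 0.47393.
Starting from p₀ = 0.49320; update p ← p + (dp/dt)·Δt with the new parameters.
t = 1: p = 0.49320 + (+0.11769) = 0.61089
t = 2: p = 0.61089 + (-0.02273) = 0.58816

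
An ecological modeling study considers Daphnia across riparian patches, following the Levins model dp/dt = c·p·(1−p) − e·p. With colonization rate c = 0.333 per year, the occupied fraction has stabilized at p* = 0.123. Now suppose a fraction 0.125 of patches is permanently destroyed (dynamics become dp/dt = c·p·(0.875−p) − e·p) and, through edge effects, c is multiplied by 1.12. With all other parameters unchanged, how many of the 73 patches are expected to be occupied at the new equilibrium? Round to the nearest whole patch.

7

Balance c(1−p*) = e gives e = 0.333×(1 − 0.12300) = 0.29204.
New p* = 0.875 − e/c = 0.875 − 0.29204/0.37296 = 0.09197.
Expected occupied = 73 × 0.09197 = 6.71 ≈ 7.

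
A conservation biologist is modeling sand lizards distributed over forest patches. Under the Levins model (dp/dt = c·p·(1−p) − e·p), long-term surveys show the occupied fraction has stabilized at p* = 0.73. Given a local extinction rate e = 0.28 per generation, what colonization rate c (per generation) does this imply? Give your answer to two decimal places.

1.04

At equilibrium c(1−p*) = e, so c = e/(1−p*).
c = 0.28/(1 − 0.73) = 0.28/0.2700 = 1.0370.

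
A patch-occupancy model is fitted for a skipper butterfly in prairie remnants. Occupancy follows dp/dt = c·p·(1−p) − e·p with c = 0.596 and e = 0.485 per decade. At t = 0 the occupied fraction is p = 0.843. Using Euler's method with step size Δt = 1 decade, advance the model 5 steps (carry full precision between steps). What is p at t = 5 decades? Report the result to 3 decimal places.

0.295

Update rule: p ← p + [c·p·(1−p) − e·p]·Δt with Δt = 1.
step 1: Δp = -0.32997, p = 0.51303
step 2: Δp = -0.09992, p = 0.41311
step 3: Δp = -0.05586, p = 0.35725
step 4: Δp = -0.03641, p = 0.32084
step 5: Δp = -0.02574, p = 0.29510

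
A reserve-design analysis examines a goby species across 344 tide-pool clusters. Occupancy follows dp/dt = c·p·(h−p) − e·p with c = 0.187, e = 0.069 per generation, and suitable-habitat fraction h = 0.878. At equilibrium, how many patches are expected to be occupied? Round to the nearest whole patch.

175

p* = h − e/c = 0.878 − 0.3690 = 0.5090.
Expected occupied patches = N × p* = 344 × 0.5090 = 175.10 ≈ 175.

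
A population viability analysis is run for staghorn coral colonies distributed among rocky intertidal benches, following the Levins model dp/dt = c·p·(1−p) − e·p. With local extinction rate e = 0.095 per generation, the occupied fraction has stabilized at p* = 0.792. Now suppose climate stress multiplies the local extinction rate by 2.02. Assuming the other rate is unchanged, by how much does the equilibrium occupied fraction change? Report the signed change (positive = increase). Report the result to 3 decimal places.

-0.212

Balance c(1−p*) = e gives c = e/(1 − 0.79200) = 0.095/0.20800 = 0.45673.
New p* = 1 − e/c = 1 − 0.19190/0.45673 = 0.57984.
Δp* = 0.57984 − 0.79200 = -0.21216.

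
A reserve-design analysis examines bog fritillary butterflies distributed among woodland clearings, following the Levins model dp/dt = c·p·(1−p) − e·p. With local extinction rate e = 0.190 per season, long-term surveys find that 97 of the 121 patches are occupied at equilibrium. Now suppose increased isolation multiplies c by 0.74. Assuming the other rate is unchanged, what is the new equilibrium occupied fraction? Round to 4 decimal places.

0.7320

Observed p* = 97/121 = 0.80165.
Balance c(1−p*) = e gives c = e/(1 − 0.80165) = 0.190/0.19835 = 0.95790.
New p* = 1 − e/c = 1 − 0.19000/0.70885 = 0.73196.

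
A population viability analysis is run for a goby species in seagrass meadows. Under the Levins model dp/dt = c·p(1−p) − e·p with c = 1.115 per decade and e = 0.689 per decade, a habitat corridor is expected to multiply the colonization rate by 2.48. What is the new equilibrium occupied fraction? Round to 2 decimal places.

0.75

Before: p* = 1 − 0.689/1.115 = 0.3821.
After the change, c = 2.7652, e = 0.689, so p* = 1 − 0.689/2.7652 = 0.7508.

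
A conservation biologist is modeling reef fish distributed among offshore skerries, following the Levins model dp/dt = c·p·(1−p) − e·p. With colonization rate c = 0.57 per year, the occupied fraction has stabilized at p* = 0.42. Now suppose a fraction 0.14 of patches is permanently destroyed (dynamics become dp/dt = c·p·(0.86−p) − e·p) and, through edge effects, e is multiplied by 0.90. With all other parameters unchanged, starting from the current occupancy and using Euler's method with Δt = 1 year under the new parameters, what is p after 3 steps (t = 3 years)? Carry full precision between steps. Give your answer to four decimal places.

0.3755

Balance c(1−p*) = e gives e = 0.57×(1 − 0.42000) = 0.33060.
Starting from p₀ = 0.42000; update p ← p + (dp/dt)·Δt with the new parameters.
t = 1: p = 0.42000 + (-0.01963) = 0.40037
t = 2: p = 0.40037 + (-0.01423) = 0.38614
t = 3: p = 0.38614 + (-0.01059) = 0.37554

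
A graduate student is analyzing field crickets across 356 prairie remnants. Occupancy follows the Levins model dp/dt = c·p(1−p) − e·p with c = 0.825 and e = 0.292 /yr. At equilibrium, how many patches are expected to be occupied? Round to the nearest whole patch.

230

p* = 1 − e/c = 1 − 0.292/0.825 = 0.6461.
Expected occupied patches = N × p* = 356 × 0.6461 = 230.00 ≈ 230.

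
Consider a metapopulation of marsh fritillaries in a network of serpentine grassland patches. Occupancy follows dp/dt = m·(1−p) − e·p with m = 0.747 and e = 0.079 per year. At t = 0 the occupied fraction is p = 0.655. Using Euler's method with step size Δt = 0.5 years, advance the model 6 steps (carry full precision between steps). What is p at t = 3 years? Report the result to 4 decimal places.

0.8942

Update rule: p ← p + [m·(1−p) − e·p]·Δt with Δt = 0.5.
p: 0.65500 → 0.75799  (Δp = +0.10298)
p: 0.75799 → 0.81844  (Δp = +0.06045)
p: 0.81844 → 0.85392  (Δp = +0.03549)
p: 0.85392 → 0.87475  (Δp = +0.02083)
p: 0.87475 → 0.88698  (Δp = +0.01223)
p: 0.88698 → 0.89416  (Δp = +0.00718)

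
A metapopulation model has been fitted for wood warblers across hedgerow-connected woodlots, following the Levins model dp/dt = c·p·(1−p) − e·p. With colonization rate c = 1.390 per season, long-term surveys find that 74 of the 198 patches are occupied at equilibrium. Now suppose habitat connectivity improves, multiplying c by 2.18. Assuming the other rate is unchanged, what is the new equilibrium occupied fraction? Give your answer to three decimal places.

Observed p* = 74/198 = 0.37374.
Balance c(1−p*) = e gives e = 1.390×(1 − 0.37374) = 0.87050.
New p* = 1 − e/c = 1 − 0.87050/3.03020 = 0.71273.

0.713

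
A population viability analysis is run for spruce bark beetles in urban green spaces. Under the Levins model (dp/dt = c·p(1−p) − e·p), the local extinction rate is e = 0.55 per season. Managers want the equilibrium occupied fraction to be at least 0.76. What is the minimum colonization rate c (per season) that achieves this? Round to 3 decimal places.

p* = 1 − e/c ≥ 0.76 requires e/c ≤ 0.2400, i.e. c ≥ e/0.2400.
c_min = 0.55/0.2400 = 2.2917.

2.292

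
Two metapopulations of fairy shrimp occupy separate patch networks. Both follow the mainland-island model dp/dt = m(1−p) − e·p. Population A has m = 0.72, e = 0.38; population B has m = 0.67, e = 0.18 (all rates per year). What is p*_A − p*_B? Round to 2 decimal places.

-0.13

A: p*_A = m/(m+e) = 0.72/1.1000 = 0.6545.
B: p*_B = 0.67/0.8500 = 0.7882.
p*_A − p*_B = 0.6545 − 0.7882 = -0.1337.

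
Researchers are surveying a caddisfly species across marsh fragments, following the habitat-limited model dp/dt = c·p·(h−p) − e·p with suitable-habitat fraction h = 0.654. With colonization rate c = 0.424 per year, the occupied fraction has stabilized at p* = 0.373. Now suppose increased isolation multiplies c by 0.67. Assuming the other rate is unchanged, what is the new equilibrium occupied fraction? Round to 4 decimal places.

Balance c(h−p*) = e gives e = 0.424×(0.654 − 0.37300) = 0.11914.
New p* = 0.654 − e/c = 0.654 − 0.11914/0.28408 = 0.23461.

0.2346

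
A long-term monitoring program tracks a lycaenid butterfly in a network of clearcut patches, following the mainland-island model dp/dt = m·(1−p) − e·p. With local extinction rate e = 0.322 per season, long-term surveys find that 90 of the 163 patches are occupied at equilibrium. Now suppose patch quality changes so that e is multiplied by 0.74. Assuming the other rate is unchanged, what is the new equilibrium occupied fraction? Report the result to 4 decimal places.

Observed p* = 90/163 = 0.55215.
Balance m(1−p*) = e·p* gives m = e·p*/(1−p*) = 0.322×0.55215/0.44785 = 0.39699.
New p* = m/(m+e) = 0.39699/(0.39699+0.23828) = 0.62492.

0.6249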